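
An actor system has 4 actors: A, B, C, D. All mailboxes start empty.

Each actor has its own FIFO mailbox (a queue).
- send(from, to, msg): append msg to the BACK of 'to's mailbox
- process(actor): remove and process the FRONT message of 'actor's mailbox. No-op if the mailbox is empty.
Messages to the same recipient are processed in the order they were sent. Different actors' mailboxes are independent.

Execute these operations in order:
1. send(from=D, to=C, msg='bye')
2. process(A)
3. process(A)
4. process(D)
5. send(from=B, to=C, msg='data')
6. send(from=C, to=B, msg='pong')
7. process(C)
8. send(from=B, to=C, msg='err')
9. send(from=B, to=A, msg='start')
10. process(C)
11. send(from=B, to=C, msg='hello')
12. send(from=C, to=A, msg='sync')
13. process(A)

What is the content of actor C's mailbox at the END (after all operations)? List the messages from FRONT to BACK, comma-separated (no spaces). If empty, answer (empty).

Answer: err,hello

Derivation:
After 1 (send(from=D, to=C, msg='bye')): A:[] B:[] C:[bye] D:[]
After 2 (process(A)): A:[] B:[] C:[bye] D:[]
After 3 (process(A)): A:[] B:[] C:[bye] D:[]
After 4 (process(D)): A:[] B:[] C:[bye] D:[]
After 5 (send(from=B, to=C, msg='data')): A:[] B:[] C:[bye,data] D:[]
After 6 (send(from=C, to=B, msg='pong')): A:[] B:[pong] C:[bye,data] D:[]
After 7 (process(C)): A:[] B:[pong] C:[data] D:[]
After 8 (send(from=B, to=C, msg='err')): A:[] B:[pong] C:[data,err] D:[]
After 9 (send(from=B, to=A, msg='start')): A:[start] B:[pong] C:[data,err] D:[]
After 10 (process(C)): A:[start] B:[pong] C:[err] D:[]
After 11 (send(from=B, to=C, msg='hello')): A:[start] B:[pong] C:[err,hello] D:[]
After 12 (send(from=C, to=A, msg='sync')): A:[start,sync] B:[pong] C:[err,hello] D:[]
After 13 (process(A)): A:[sync] B:[pong] C:[err,hello] D:[]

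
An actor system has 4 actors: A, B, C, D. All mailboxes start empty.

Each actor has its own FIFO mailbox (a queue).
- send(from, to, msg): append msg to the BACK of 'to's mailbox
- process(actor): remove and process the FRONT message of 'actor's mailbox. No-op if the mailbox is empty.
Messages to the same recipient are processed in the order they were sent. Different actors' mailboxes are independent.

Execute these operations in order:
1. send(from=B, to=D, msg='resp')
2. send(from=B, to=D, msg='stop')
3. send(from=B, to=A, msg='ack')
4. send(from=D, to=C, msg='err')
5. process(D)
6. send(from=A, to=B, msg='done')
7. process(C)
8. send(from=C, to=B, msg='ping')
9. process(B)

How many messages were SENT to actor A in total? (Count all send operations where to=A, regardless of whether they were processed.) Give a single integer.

After 1 (send(from=B, to=D, msg='resp')): A:[] B:[] C:[] D:[resp]
After 2 (send(from=B, to=D, msg='stop')): A:[] B:[] C:[] D:[resp,stop]
After 3 (send(from=B, to=A, msg='ack')): A:[ack] B:[] C:[] D:[resp,stop]
After 4 (send(from=D, to=C, msg='err')): A:[ack] B:[] C:[err] D:[resp,stop]
After 5 (process(D)): A:[ack] B:[] C:[err] D:[stop]
After 6 (send(from=A, to=B, msg='done')): A:[ack] B:[done] C:[err] D:[stop]
After 7 (process(C)): A:[ack] B:[done] C:[] D:[stop]
After 8 (send(from=C, to=B, msg='ping')): A:[ack] B:[done,ping] C:[] D:[stop]
After 9 (process(B)): A:[ack] B:[ping] C:[] D:[stop]

Answer: 1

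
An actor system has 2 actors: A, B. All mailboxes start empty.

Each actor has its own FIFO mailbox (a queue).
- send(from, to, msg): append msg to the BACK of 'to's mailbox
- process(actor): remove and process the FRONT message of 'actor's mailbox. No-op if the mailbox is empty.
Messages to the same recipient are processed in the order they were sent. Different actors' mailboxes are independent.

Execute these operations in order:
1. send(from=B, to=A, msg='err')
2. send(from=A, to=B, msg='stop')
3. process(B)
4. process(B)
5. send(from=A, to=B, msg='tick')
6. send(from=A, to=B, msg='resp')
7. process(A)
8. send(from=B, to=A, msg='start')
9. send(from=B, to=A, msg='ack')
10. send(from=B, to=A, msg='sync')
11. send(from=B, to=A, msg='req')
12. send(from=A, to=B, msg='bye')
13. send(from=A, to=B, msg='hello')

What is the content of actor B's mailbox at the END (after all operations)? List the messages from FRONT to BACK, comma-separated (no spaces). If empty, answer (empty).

After 1 (send(from=B, to=A, msg='err')): A:[err] B:[]
After 2 (send(from=A, to=B, msg='stop')): A:[err] B:[stop]
After 3 (process(B)): A:[err] B:[]
After 4 (process(B)): A:[err] B:[]
After 5 (send(from=A, to=B, msg='tick')): A:[err] B:[tick]
After 6 (send(from=A, to=B, msg='resp')): A:[err] B:[tick,resp]
After 7 (process(A)): A:[] B:[tick,resp]
After 8 (send(from=B, to=A, msg='start')): A:[start] B:[tick,resp]
After 9 (send(from=B, to=A, msg='ack')): A:[start,ack] B:[tick,resp]
After 10 (send(from=B, to=A, msg='sync')): A:[start,ack,sync] B:[tick,resp]
After 11 (send(from=B, to=A, msg='req')): A:[start,ack,sync,req] B:[tick,resp]
After 12 (send(from=A, to=B, msg='bye')): A:[start,ack,sync,req] B:[tick,resp,bye]
After 13 (send(from=A, to=B, msg='hello')): A:[start,ack,sync,req] B:[tick,resp,bye,hello]

Answer: tick,resp,bye,hello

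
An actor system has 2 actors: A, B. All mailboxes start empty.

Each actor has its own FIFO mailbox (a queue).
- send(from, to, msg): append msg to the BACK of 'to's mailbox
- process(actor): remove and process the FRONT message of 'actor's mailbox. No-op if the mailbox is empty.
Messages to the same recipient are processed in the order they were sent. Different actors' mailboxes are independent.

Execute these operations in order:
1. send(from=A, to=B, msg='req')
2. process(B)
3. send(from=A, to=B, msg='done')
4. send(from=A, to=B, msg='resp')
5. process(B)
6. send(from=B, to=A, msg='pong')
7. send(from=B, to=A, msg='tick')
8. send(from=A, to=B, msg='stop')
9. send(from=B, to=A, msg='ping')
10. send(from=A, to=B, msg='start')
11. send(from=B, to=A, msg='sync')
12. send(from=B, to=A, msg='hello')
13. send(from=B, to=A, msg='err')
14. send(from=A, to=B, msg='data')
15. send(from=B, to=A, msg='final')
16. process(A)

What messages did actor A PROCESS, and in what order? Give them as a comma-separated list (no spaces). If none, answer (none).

Answer: pong

Derivation:
After 1 (send(from=A, to=B, msg='req')): A:[] B:[req]
After 2 (process(B)): A:[] B:[]
After 3 (send(from=A, to=B, msg='done')): A:[] B:[done]
After 4 (send(from=A, to=B, msg='resp')): A:[] B:[done,resp]
After 5 (process(B)): A:[] B:[resp]
After 6 (send(from=B, to=A, msg='pong')): A:[pong] B:[resp]
After 7 (send(from=B, to=A, msg='tick')): A:[pong,tick] B:[resp]
After 8 (send(from=A, to=B, msg='stop')): A:[pong,tick] B:[resp,stop]
After 9 (send(from=B, to=A, msg='ping')): A:[pong,tick,ping] B:[resp,stop]
After 10 (send(from=A, to=B, msg='start')): A:[pong,tick,ping] B:[resp,stop,start]
After 11 (send(from=B, to=A, msg='sync')): A:[pong,tick,ping,sync] B:[resp,stop,start]
After 12 (send(from=B, to=A, msg='hello')): A:[pong,tick,ping,sync,hello] B:[resp,stop,start]
After 13 (send(from=B, to=A, msg='err')): A:[pong,tick,ping,sync,hello,err] B:[resp,stop,start]
After 14 (send(from=A, to=B, msg='data')): A:[pong,tick,ping,sync,hello,err] B:[resp,stop,start,data]
After 15 (send(from=B, to=A, msg='final')): A:[pong,tick,ping,sync,hello,err,final] B:[resp,stop,start,data]
After 16 (process(A)): A:[tick,ping,sync,hello,err,final] B:[resp,stop,start,data]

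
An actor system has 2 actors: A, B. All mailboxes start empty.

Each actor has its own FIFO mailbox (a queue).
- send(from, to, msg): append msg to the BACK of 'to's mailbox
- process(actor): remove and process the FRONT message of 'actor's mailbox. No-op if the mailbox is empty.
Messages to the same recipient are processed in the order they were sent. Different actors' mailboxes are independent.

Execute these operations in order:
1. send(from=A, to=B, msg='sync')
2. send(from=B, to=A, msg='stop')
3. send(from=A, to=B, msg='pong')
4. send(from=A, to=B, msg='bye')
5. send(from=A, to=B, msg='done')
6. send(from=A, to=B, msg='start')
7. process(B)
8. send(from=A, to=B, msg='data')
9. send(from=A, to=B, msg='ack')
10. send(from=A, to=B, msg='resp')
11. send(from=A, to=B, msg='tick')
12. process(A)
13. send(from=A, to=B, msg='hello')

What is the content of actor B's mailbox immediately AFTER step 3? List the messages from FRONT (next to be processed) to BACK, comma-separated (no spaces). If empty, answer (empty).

After 1 (send(from=A, to=B, msg='sync')): A:[] B:[sync]
After 2 (send(from=B, to=A, msg='stop')): A:[stop] B:[sync]
After 3 (send(from=A, to=B, msg='pong')): A:[stop] B:[sync,pong]

sync,pong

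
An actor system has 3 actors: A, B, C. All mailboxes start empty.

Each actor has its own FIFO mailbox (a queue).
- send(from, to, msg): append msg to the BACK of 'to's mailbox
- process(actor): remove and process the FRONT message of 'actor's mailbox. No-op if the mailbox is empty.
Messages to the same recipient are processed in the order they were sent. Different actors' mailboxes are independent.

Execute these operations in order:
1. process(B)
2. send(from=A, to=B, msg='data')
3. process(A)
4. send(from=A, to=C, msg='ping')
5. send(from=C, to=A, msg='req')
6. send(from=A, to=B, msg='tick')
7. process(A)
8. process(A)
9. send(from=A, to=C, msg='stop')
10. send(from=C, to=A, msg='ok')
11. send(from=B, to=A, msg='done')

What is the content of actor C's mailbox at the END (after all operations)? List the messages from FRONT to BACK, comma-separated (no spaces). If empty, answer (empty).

Answer: ping,stop

Derivation:
After 1 (process(B)): A:[] B:[] C:[]
After 2 (send(from=A, to=B, msg='data')): A:[] B:[data] C:[]
After 3 (process(A)): A:[] B:[data] C:[]
After 4 (send(from=A, to=C, msg='ping')): A:[] B:[data] C:[ping]
After 5 (send(from=C, to=A, msg='req')): A:[req] B:[data] C:[ping]
After 6 (send(from=A, to=B, msg='tick')): A:[req] B:[data,tick] C:[ping]
After 7 (process(A)): A:[] B:[data,tick] C:[ping]
After 8 (process(A)): A:[] B:[data,tick] C:[ping]
After 9 (send(from=A, to=C, msg='stop')): A:[] B:[data,tick] C:[ping,stop]
After 10 (send(from=C, to=A, msg='ok')): A:[ok] B:[data,tick] C:[ping,stop]
After 11 (send(from=B, to=A, msg='done')): A:[ok,done] B:[data,tick] C:[ping,stop]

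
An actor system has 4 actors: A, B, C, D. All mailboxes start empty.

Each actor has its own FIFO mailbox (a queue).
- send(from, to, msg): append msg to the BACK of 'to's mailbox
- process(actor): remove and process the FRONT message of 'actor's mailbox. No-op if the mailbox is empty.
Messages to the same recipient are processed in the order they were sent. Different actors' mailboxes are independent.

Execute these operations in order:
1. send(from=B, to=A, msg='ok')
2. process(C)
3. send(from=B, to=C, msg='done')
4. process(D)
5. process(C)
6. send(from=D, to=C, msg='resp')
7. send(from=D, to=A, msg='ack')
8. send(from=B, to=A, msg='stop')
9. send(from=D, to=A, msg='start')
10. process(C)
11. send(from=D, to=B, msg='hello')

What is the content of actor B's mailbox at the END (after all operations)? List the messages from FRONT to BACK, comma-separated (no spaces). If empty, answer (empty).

Answer: hello

Derivation:
After 1 (send(from=B, to=A, msg='ok')): A:[ok] B:[] C:[] D:[]
After 2 (process(C)): A:[ok] B:[] C:[] D:[]
After 3 (send(from=B, to=C, msg='done')): A:[ok] B:[] C:[done] D:[]
After 4 (process(D)): A:[ok] B:[] C:[done] D:[]
After 5 (process(C)): A:[ok] B:[] C:[] D:[]
After 6 (send(from=D, to=C, msg='resp')): A:[ok] B:[] C:[resp] D:[]
After 7 (send(from=D, to=A, msg='ack')): A:[ok,ack] B:[] C:[resp] D:[]
After 8 (send(from=B, to=A, msg='stop')): A:[ok,ack,stop] B:[] C:[resp] D:[]
After 9 (send(from=D, to=A, msg='start')): A:[ok,ack,stop,start] B:[] C:[resp] D:[]
After 10 (process(C)): A:[ok,ack,stop,start] B:[] C:[] D:[]
After 11 (send(from=D, to=B, msg='hello')): A:[ok,ack,stop,start] B:[hello] C:[] D:[]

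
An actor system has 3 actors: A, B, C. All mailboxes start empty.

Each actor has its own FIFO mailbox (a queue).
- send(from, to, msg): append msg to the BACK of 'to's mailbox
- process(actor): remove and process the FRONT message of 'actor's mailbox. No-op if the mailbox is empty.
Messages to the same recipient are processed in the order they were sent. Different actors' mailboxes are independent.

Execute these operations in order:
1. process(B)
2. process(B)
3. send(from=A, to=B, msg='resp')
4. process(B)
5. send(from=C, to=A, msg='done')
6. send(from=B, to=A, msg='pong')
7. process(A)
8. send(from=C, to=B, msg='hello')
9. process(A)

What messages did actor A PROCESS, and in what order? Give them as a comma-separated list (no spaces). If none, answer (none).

After 1 (process(B)): A:[] B:[] C:[]
After 2 (process(B)): A:[] B:[] C:[]
After 3 (send(from=A, to=B, msg='resp')): A:[] B:[resp] C:[]
After 4 (process(B)): A:[] B:[] C:[]
After 5 (send(from=C, to=A, msg='done')): A:[done] B:[] C:[]
After 6 (send(from=B, to=A, msg='pong')): A:[done,pong] B:[] C:[]
After 7 (process(A)): A:[pong] B:[] C:[]
After 8 (send(from=C, to=B, msg='hello')): A:[pong] B:[hello] C:[]
After 9 (process(A)): A:[] B:[hello] C:[]

Answer: done,pong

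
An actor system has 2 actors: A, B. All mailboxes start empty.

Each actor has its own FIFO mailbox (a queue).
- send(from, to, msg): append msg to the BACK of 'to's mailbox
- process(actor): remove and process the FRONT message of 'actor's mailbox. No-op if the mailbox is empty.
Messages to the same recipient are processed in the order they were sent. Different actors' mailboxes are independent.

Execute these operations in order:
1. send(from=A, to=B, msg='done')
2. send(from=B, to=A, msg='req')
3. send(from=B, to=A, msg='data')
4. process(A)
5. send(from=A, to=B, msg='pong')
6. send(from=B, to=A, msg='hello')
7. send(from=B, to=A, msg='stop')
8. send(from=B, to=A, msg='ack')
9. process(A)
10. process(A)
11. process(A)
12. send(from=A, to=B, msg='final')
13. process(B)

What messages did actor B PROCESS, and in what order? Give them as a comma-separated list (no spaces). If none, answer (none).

Answer: done

Derivation:
After 1 (send(from=A, to=B, msg='done')): A:[] B:[done]
After 2 (send(from=B, to=A, msg='req')): A:[req] B:[done]
After 3 (send(from=B, to=A, msg='data')): A:[req,data] B:[done]
After 4 (process(A)): A:[data] B:[done]
After 5 (send(from=A, to=B, msg='pong')): A:[data] B:[done,pong]
After 6 (send(from=B, to=A, msg='hello')): A:[data,hello] B:[done,pong]
After 7 (send(from=B, to=A, msg='stop')): A:[data,hello,stop] B:[done,pong]
After 8 (send(from=B, to=A, msg='ack')): A:[data,hello,stop,ack] B:[done,pong]
After 9 (process(A)): A:[hello,stop,ack] B:[done,pong]
After 10 (process(A)): A:[stop,ack] B:[done,pong]
After 11 (process(A)): A:[ack] B:[done,pong]
After 12 (send(from=A, to=B, msg='final')): A:[ack] B:[done,pong,final]
After 13 (process(B)): A:[ack] B:[pong,final]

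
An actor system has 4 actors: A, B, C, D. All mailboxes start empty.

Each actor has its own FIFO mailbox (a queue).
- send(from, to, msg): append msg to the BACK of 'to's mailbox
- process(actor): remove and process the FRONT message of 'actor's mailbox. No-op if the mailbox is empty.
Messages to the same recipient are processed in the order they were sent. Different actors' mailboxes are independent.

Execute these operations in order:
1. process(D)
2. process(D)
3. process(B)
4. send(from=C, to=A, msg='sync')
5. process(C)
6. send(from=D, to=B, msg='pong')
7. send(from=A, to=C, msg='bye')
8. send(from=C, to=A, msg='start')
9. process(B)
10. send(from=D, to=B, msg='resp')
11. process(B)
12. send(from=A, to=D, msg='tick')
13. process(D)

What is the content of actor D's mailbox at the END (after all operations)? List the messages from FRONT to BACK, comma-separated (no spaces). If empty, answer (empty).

Answer: (empty)

Derivation:
After 1 (process(D)): A:[] B:[] C:[] D:[]
After 2 (process(D)): A:[] B:[] C:[] D:[]
After 3 (process(B)): A:[] B:[] C:[] D:[]
After 4 (send(from=C, to=A, msg='sync')): A:[sync] B:[] C:[] D:[]
After 5 (process(C)): A:[sync] B:[] C:[] D:[]
After 6 (send(from=D, to=B, msg='pong')): A:[sync] B:[pong] C:[] D:[]
After 7 (send(from=A, to=C, msg='bye')): A:[sync] B:[pong] C:[bye] D:[]
After 8 (send(from=C, to=A, msg='start')): A:[sync,start] B:[pong] C:[bye] D:[]
After 9 (process(B)): A:[sync,start] B:[] C:[bye] D:[]
After 10 (send(from=D, to=B, msg='resp')): A:[sync,start] B:[resp] C:[bye] D:[]
After 11 (process(B)): A:[sync,start] B:[] C:[bye] D:[]
After 12 (send(from=A, to=D, msg='tick')): A:[sync,start] B:[] C:[bye] D:[tick]
After 13 (process(D)): A:[sync,start] B:[] C:[bye] D:[]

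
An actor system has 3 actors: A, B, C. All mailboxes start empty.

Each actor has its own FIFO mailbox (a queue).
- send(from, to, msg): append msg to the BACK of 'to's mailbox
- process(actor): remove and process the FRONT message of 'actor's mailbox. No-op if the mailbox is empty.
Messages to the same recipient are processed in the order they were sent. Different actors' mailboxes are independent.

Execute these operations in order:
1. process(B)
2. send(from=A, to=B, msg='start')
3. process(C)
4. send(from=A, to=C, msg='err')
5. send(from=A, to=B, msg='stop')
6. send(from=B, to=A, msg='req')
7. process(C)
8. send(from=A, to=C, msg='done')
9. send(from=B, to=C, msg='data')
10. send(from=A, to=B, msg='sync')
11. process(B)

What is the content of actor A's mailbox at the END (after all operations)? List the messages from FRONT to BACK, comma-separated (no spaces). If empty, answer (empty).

After 1 (process(B)): A:[] B:[] C:[]
After 2 (send(from=A, to=B, msg='start')): A:[] B:[start] C:[]
After 3 (process(C)): A:[] B:[start] C:[]
After 4 (send(from=A, to=C, msg='err')): A:[] B:[start] C:[err]
After 5 (send(from=A, to=B, msg='stop')): A:[] B:[start,stop] C:[err]
After 6 (send(from=B, to=A, msg='req')): A:[req] B:[start,stop] C:[err]
After 7 (process(C)): A:[req] B:[start,stop] C:[]
After 8 (send(from=A, to=C, msg='done')): A:[req] B:[start,stop] C:[done]
After 9 (send(from=B, to=C, msg='data')): A:[req] B:[start,stop] C:[done,data]
After 10 (send(from=A, to=B, msg='sync')): A:[req] B:[start,stop,sync] C:[done,data]
After 11 (process(B)): A:[req] B:[stop,sync] C:[done,data]

Answer: req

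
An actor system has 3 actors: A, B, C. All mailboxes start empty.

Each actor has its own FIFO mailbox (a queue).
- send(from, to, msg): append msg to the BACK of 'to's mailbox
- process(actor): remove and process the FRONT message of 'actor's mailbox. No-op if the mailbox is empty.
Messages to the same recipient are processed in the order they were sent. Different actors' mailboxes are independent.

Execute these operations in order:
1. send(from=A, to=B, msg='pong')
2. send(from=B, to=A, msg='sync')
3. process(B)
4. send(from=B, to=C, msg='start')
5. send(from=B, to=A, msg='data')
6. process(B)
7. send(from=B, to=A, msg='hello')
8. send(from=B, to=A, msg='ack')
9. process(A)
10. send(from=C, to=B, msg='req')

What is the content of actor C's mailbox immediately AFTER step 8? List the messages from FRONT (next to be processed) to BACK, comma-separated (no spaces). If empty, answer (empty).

After 1 (send(from=A, to=B, msg='pong')): A:[] B:[pong] C:[]
After 2 (send(from=B, to=A, msg='sync')): A:[sync] B:[pong] C:[]
After 3 (process(B)): A:[sync] B:[] C:[]
After 4 (send(from=B, to=C, msg='start')): A:[sync] B:[] C:[start]
After 5 (send(from=B, to=A, msg='data')): A:[sync,data] B:[] C:[start]
After 6 (process(B)): A:[sync,data] B:[] C:[start]
After 7 (send(from=B, to=A, msg='hello')): A:[sync,data,hello] B:[] C:[start]
After 8 (send(from=B, to=A, msg='ack')): A:[sync,data,hello,ack] B:[] C:[start]

start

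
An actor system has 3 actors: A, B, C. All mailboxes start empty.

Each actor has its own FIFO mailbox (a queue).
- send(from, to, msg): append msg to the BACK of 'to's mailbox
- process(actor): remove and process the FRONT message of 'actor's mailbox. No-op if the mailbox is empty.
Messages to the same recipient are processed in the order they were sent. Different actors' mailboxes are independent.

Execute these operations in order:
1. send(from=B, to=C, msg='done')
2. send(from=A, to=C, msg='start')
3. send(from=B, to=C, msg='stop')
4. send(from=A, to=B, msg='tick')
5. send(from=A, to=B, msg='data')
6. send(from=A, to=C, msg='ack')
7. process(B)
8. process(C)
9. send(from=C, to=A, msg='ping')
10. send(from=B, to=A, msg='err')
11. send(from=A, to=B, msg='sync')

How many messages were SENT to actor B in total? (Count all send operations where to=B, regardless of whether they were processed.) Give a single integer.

After 1 (send(from=B, to=C, msg='done')): A:[] B:[] C:[done]
After 2 (send(from=A, to=C, msg='start')): A:[] B:[] C:[done,start]
After 3 (send(from=B, to=C, msg='stop')): A:[] B:[] C:[done,start,stop]
After 4 (send(from=A, to=B, msg='tick')): A:[] B:[tick] C:[done,start,stop]
After 5 (send(from=A, to=B, msg='data')): A:[] B:[tick,data] C:[done,start,stop]
After 6 (send(from=A, to=C, msg='ack')): A:[] B:[tick,data] C:[done,start,stop,ack]
After 7 (process(B)): A:[] B:[data] C:[done,start,stop,ack]
After 8 (process(C)): A:[] B:[data] C:[start,stop,ack]
After 9 (send(from=C, to=A, msg='ping')): A:[ping] B:[data] C:[start,stop,ack]
After 10 (send(from=B, to=A, msg='err')): A:[ping,err] B:[data] C:[start,stop,ack]
After 11 (send(from=A, to=B, msg='sync')): A:[ping,err] B:[data,sync] C:[start,stop,ack]

Answer: 3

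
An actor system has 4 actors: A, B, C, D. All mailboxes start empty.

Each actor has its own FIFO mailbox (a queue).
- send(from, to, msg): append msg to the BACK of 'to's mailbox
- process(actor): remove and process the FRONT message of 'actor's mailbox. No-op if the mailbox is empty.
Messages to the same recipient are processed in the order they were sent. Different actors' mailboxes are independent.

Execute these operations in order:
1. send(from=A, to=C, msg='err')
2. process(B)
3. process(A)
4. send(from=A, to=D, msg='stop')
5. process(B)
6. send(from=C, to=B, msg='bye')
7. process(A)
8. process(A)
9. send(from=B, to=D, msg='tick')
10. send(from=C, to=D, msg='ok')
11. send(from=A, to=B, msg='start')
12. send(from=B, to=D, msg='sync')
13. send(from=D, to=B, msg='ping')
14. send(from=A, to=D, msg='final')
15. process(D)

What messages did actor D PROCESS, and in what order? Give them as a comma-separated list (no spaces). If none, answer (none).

Answer: stop

Derivation:
After 1 (send(from=A, to=C, msg='err')): A:[] B:[] C:[err] D:[]
After 2 (process(B)): A:[] B:[] C:[err] D:[]
After 3 (process(A)): A:[] B:[] C:[err] D:[]
After 4 (send(from=A, to=D, msg='stop')): A:[] B:[] C:[err] D:[stop]
After 5 (process(B)): A:[] B:[] C:[err] D:[stop]
After 6 (send(from=C, to=B, msg='bye')): A:[] B:[bye] C:[err] D:[stop]
After 7 (process(A)): A:[] B:[bye] C:[err] D:[stop]
After 8 (process(A)): A:[] B:[bye] C:[err] D:[stop]
After 9 (send(from=B, to=D, msg='tick')): A:[] B:[bye] C:[err] D:[stop,tick]
After 10 (send(from=C, to=D, msg='ok')): A:[] B:[bye] C:[err] D:[stop,tick,ok]
After 11 (send(from=A, to=B, msg='start')): A:[] B:[bye,start] C:[err] D:[stop,tick,ok]
After 12 (send(from=B, to=D, msg='sync')): A:[] B:[bye,start] C:[err] D:[stop,tick,ok,sync]
After 13 (send(from=D, to=B, msg='ping')): A:[] B:[bye,start,ping] C:[err] D:[stop,tick,ok,sync]
After 14 (send(from=A, to=D, msg='final')): A:[] B:[bye,start,ping] C:[err] D:[stop,tick,ok,sync,final]
After 15 (process(D)): A:[] B:[bye,start,ping] C:[err] D:[tick,ok,sync,final]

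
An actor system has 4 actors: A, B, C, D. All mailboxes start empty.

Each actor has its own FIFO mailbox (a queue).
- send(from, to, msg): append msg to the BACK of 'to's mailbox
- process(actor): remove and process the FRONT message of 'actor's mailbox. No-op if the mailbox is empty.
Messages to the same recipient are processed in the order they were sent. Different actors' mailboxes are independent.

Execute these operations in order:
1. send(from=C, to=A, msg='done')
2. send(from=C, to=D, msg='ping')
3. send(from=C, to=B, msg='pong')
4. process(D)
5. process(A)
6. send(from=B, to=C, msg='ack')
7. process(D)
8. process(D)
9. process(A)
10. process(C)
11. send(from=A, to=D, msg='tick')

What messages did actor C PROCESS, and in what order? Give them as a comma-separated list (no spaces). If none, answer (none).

Answer: ack

Derivation:
After 1 (send(from=C, to=A, msg='done')): A:[done] B:[] C:[] D:[]
After 2 (send(from=C, to=D, msg='ping')): A:[done] B:[] C:[] D:[ping]
After 3 (send(from=C, to=B, msg='pong')): A:[done] B:[pong] C:[] D:[ping]
After 4 (process(D)): A:[done] B:[pong] C:[] D:[]
After 5 (process(A)): A:[] B:[pong] C:[] D:[]
After 6 (send(from=B, to=C, msg='ack')): A:[] B:[pong] C:[ack] D:[]
After 7 (process(D)): A:[] B:[pong] C:[ack] D:[]
After 8 (process(D)): A:[] B:[pong] C:[ack] D:[]
After 9 (process(A)): A:[] B:[pong] C:[ack] D:[]
After 10 (process(C)): A:[] B:[pong] C:[] D:[]
After 11 (send(from=A, to=D, msg='tick')): A:[] B:[pong] C:[] D:[tick]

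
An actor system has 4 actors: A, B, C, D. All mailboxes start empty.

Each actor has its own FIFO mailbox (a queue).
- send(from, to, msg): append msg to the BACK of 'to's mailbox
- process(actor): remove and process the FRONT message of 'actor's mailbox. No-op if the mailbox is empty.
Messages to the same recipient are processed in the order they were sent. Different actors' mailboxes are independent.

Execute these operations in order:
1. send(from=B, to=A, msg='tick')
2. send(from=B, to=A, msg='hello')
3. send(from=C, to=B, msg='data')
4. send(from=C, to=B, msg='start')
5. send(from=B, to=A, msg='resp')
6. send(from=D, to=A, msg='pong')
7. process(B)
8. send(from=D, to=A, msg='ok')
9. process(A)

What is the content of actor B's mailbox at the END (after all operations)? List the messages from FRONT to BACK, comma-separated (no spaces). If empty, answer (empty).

After 1 (send(from=B, to=A, msg='tick')): A:[tick] B:[] C:[] D:[]
After 2 (send(from=B, to=A, msg='hello')): A:[tick,hello] B:[] C:[] D:[]
After 3 (send(from=C, to=B, msg='data')): A:[tick,hello] B:[data] C:[] D:[]
After 4 (send(from=C, to=B, msg='start')): A:[tick,hello] B:[data,start] C:[] D:[]
After 5 (send(from=B, to=A, msg='resp')): A:[tick,hello,resp] B:[data,start] C:[] D:[]
After 6 (send(from=D, to=A, msg='pong')): A:[tick,hello,resp,pong] B:[data,start] C:[] D:[]
After 7 (process(B)): A:[tick,hello,resp,pong] B:[start] C:[] D:[]
After 8 (send(from=D, to=A, msg='ok')): A:[tick,hello,resp,pong,ok] B:[start] C:[] D:[]
After 9 (process(A)): A:[hello,resp,pong,ok] B:[start] C:[] D:[]

Answer: start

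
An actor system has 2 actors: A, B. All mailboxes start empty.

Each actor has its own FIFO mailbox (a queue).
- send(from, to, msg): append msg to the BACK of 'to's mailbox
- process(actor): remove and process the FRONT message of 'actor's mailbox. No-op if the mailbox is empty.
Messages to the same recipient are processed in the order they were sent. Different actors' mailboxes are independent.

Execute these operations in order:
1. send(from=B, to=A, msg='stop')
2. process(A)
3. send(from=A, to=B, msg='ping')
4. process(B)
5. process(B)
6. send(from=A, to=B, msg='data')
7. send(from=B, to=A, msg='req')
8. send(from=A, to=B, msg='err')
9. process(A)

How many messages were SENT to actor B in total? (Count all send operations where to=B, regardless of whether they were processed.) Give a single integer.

Answer: 3

Derivation:
After 1 (send(from=B, to=A, msg='stop')): A:[stop] B:[]
After 2 (process(A)): A:[] B:[]
After 3 (send(from=A, to=B, msg='ping')): A:[] B:[ping]
After 4 (process(B)): A:[] B:[]
After 5 (process(B)): A:[] B:[]
After 6 (send(from=A, to=B, msg='data')): A:[] B:[data]
After 7 (send(from=B, to=A, msg='req')): A:[req] B:[data]
After 8 (send(from=A, to=B, msg='err')): A:[req] B:[data,err]
After 9 (process(A)): A:[] B:[data,err]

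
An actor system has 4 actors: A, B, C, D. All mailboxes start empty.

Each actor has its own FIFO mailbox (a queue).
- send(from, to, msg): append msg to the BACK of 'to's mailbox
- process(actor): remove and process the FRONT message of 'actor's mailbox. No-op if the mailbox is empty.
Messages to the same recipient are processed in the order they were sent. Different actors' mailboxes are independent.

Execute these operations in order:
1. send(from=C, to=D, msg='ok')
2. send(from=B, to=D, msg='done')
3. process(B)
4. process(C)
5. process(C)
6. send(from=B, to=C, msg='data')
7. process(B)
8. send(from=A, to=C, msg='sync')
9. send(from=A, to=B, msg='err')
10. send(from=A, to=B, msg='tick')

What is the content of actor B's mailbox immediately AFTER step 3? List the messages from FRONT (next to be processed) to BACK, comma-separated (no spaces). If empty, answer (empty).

After 1 (send(from=C, to=D, msg='ok')): A:[] B:[] C:[] D:[ok]
After 2 (send(from=B, to=D, msg='done')): A:[] B:[] C:[] D:[ok,done]
After 3 (process(B)): A:[] B:[] C:[] D:[ok,done]

(empty)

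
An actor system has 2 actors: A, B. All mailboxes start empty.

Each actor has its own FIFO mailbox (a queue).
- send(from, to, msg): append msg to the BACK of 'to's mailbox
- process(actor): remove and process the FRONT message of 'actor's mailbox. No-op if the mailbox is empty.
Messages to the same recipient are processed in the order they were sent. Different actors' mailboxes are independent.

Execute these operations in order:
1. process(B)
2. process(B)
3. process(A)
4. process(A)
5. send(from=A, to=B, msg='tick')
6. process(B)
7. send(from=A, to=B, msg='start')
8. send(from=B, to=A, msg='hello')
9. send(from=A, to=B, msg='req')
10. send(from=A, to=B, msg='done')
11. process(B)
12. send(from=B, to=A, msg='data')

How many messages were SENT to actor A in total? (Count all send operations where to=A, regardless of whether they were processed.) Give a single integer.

After 1 (process(B)): A:[] B:[]
After 2 (process(B)): A:[] B:[]
After 3 (process(A)): A:[] B:[]
After 4 (process(A)): A:[] B:[]
After 5 (send(from=A, to=B, msg='tick')): A:[] B:[tick]
After 6 (process(B)): A:[] B:[]
After 7 (send(from=A, to=B, msg='start')): A:[] B:[start]
After 8 (send(from=B, to=A, msg='hello')): A:[hello] B:[start]
After 9 (send(from=A, to=B, msg='req')): A:[hello] B:[start,req]
After 10 (send(from=A, to=B, msg='done')): A:[hello] B:[start,req,done]
After 11 (process(B)): A:[hello] B:[req,done]
After 12 (send(from=B, to=A, msg='data')): A:[hello,data] B:[req,done]

Answer: 2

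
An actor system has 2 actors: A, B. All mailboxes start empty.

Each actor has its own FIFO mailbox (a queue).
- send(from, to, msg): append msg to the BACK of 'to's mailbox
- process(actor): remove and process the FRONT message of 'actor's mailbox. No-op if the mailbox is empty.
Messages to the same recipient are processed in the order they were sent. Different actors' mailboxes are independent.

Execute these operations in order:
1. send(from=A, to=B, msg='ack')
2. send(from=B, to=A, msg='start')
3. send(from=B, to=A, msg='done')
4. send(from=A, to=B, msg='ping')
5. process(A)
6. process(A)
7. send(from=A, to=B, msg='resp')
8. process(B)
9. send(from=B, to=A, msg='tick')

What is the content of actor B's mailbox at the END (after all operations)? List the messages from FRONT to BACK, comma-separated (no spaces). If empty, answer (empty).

After 1 (send(from=A, to=B, msg='ack')): A:[] B:[ack]
After 2 (send(from=B, to=A, msg='start')): A:[start] B:[ack]
After 3 (send(from=B, to=A, msg='done')): A:[start,done] B:[ack]
After 4 (send(from=A, to=B, msg='ping')): A:[start,done] B:[ack,ping]
After 5 (process(A)): A:[done] B:[ack,ping]
After 6 (process(A)): A:[] B:[ack,ping]
After 7 (send(from=A, to=B, msg='resp')): A:[] B:[ack,ping,resp]
After 8 (process(B)): A:[] B:[ping,resp]
After 9 (send(from=B, to=A, msg='tick')): A:[tick] B:[ping,resp]

Answer: ping,resp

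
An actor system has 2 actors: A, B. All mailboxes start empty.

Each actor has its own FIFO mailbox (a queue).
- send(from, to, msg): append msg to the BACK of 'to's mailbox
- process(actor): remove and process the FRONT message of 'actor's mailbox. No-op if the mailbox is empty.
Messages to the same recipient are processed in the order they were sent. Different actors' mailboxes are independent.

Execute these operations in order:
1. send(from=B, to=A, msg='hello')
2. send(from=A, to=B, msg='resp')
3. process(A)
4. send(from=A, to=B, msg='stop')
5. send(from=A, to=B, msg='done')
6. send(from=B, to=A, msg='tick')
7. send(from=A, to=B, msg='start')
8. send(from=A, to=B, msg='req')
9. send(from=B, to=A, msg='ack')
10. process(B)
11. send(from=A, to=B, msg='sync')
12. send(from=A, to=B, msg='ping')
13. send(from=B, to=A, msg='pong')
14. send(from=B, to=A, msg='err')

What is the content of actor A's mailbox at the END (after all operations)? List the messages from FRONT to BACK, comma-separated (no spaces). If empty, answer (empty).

After 1 (send(from=B, to=A, msg='hello')): A:[hello] B:[]
After 2 (send(from=A, to=B, msg='resp')): A:[hello] B:[resp]
After 3 (process(A)): A:[] B:[resp]
After 4 (send(from=A, to=B, msg='stop')): A:[] B:[resp,stop]
After 5 (send(from=A, to=B, msg='done')): A:[] B:[resp,stop,done]
After 6 (send(from=B, to=A, msg='tick')): A:[tick] B:[resp,stop,done]
After 7 (send(from=A, to=B, msg='start')): A:[tick] B:[resp,stop,done,start]
After 8 (send(from=A, to=B, msg='req')): A:[tick] B:[resp,stop,done,start,req]
After 9 (send(from=B, to=A, msg='ack')): A:[tick,ack] B:[resp,stop,done,start,req]
After 10 (process(B)): A:[tick,ack] B:[stop,done,start,req]
After 11 (send(from=A, to=B, msg='sync')): A:[tick,ack] B:[stop,done,start,req,sync]
After 12 (send(from=A, to=B, msg='ping')): A:[tick,ack] B:[stop,done,start,req,sync,ping]
After 13 (send(from=B, to=A, msg='pong')): A:[tick,ack,pong] B:[stop,done,start,req,sync,ping]
After 14 (send(from=B, to=A, msg='err')): A:[tick,ack,pong,err] B:[stop,done,start,req,sync,ping]

Answer: tick,ack,pong,err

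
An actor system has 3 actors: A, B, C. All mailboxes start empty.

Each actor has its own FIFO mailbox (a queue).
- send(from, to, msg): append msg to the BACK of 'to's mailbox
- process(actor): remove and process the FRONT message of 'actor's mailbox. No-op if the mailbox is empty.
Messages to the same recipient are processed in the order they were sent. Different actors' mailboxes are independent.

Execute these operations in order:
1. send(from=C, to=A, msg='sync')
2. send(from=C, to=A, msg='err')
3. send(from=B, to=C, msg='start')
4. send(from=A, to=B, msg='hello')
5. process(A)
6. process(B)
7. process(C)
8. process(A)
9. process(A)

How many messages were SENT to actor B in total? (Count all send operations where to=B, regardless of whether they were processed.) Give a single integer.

Answer: 1

Derivation:
After 1 (send(from=C, to=A, msg='sync')): A:[sync] B:[] C:[]
After 2 (send(from=C, to=A, msg='err')): A:[sync,err] B:[] C:[]
After 3 (send(from=B, to=C, msg='start')): A:[sync,err] B:[] C:[start]
After 4 (send(from=A, to=B, msg='hello')): A:[sync,err] B:[hello] C:[start]
After 5 (process(A)): A:[err] B:[hello] C:[start]
After 6 (process(B)): A:[err] B:[] C:[start]
After 7 (process(C)): A:[err] B:[] C:[]
After 8 (process(A)): A:[] B:[] C:[]
After 9 (process(A)): A:[] B:[] C:[]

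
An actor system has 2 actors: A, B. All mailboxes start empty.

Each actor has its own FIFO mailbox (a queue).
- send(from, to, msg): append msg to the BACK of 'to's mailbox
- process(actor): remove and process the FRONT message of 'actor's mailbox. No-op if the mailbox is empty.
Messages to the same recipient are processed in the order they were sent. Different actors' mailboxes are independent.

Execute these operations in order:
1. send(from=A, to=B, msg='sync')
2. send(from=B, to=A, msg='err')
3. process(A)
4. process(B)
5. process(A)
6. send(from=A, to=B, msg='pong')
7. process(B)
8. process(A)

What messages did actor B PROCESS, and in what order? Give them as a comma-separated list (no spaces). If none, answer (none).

After 1 (send(from=A, to=B, msg='sync')): A:[] B:[sync]
After 2 (send(from=B, to=A, msg='err')): A:[err] B:[sync]
After 3 (process(A)): A:[] B:[sync]
After 4 (process(B)): A:[] B:[]
After 5 (process(A)): A:[] B:[]
After 6 (send(from=A, to=B, msg='pong')): A:[] B:[pong]
After 7 (process(B)): A:[] B:[]
After 8 (process(A)): A:[] B:[]

Answer: sync,pong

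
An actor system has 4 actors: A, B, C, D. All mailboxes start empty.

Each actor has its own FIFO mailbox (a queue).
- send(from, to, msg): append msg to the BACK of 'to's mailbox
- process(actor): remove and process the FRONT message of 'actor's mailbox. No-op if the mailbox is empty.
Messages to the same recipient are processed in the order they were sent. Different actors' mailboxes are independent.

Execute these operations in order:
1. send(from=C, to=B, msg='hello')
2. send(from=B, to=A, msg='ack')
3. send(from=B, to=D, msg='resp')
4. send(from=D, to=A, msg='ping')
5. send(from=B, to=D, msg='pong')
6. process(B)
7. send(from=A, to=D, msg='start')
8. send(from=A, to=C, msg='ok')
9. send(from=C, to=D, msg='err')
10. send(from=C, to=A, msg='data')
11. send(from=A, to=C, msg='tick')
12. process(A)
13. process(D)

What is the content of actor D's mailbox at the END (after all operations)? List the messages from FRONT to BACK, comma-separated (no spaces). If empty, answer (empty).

After 1 (send(from=C, to=B, msg='hello')): A:[] B:[hello] C:[] D:[]
After 2 (send(from=B, to=A, msg='ack')): A:[ack] B:[hello] C:[] D:[]
After 3 (send(from=B, to=D, msg='resp')): A:[ack] B:[hello] C:[] D:[resp]
After 4 (send(from=D, to=A, msg='ping')): A:[ack,ping] B:[hello] C:[] D:[resp]
After 5 (send(from=B, to=D, msg='pong')): A:[ack,ping] B:[hello] C:[] D:[resp,pong]
After 6 (process(B)): A:[ack,ping] B:[] C:[] D:[resp,pong]
After 7 (send(from=A, to=D, msg='start')): A:[ack,ping] B:[] C:[] D:[resp,pong,start]
After 8 (send(from=A, to=C, msg='ok')): A:[ack,ping] B:[] C:[ok] D:[resp,pong,start]
After 9 (send(from=C, to=D, msg='err')): A:[ack,ping] B:[] C:[ok] D:[resp,pong,start,err]
After 10 (send(from=C, to=A, msg='data')): A:[ack,ping,data] B:[] C:[ok] D:[resp,pong,start,err]
After 11 (send(from=A, to=C, msg='tick')): A:[ack,ping,data] B:[] C:[ok,tick] D:[resp,pong,start,err]
After 12 (process(A)): A:[ping,data] B:[] C:[ok,tick] D:[resp,pong,start,err]
After 13 (process(D)): A:[ping,data] B:[] C:[ok,tick] D:[pong,start,err]

Answer: pong,start,err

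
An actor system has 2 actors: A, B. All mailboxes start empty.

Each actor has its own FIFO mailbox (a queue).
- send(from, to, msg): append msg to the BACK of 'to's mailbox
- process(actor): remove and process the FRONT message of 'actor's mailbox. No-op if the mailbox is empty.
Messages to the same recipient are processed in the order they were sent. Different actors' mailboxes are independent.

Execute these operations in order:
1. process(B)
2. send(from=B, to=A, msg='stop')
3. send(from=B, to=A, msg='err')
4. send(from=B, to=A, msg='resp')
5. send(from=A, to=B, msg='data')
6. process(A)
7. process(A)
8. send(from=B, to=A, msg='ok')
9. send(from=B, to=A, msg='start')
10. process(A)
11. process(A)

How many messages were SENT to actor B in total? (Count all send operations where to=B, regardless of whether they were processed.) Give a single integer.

Answer: 1

Derivation:
After 1 (process(B)): A:[] B:[]
After 2 (send(from=B, to=A, msg='stop')): A:[stop] B:[]
After 3 (send(from=B, to=A, msg='err')): A:[stop,err] B:[]
After 4 (send(from=B, to=A, msg='resp')): A:[stop,err,resp] B:[]
After 5 (send(from=A, to=B, msg='data')): A:[stop,err,resp] B:[data]
After 6 (process(A)): A:[err,resp] B:[data]
After 7 (process(A)): A:[resp] B:[data]
After 8 (send(from=B, to=A, msg='ok')): A:[resp,ok] B:[data]
After 9 (send(from=B, to=A, msg='start')): A:[resp,ok,start] B:[data]
After 10 (process(A)): A:[ok,start] B:[data]
After 11 (process(A)): A:[start] B:[data]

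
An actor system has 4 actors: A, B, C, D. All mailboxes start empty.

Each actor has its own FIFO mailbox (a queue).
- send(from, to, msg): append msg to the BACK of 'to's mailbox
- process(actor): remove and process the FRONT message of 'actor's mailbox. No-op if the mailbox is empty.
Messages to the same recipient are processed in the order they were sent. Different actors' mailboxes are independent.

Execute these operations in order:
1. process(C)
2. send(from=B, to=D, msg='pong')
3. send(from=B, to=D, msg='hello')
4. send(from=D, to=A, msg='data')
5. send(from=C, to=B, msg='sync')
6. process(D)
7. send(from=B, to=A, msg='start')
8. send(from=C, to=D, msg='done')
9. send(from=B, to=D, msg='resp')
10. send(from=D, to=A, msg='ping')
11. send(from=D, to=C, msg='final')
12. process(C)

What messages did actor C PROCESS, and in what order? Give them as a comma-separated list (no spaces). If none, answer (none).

Answer: final

Derivation:
After 1 (process(C)): A:[] B:[] C:[] D:[]
After 2 (send(from=B, to=D, msg='pong')): A:[] B:[] C:[] D:[pong]
After 3 (send(from=B, to=D, msg='hello')): A:[] B:[] C:[] D:[pong,hello]
After 4 (send(from=D, to=A, msg='data')): A:[data] B:[] C:[] D:[pong,hello]
After 5 (send(from=C, to=B, msg='sync')): A:[data] B:[sync] C:[] D:[pong,hello]
After 6 (process(D)): A:[data] B:[sync] C:[] D:[hello]
After 7 (send(from=B, to=A, msg='start')): A:[data,start] B:[sync] C:[] D:[hello]
After 8 (send(from=C, to=D, msg='done')): A:[data,start] B:[sync] C:[] D:[hello,done]
After 9 (send(from=B, to=D, msg='resp')): A:[data,start] B:[sync] C:[] D:[hello,done,resp]
After 10 (send(from=D, to=A, msg='ping')): A:[data,start,ping] B:[sync] C:[] D:[hello,done,resp]
After 11 (send(from=D, to=C, msg='final')): A:[data,start,ping] B:[sync] C:[final] D:[hello,done,resp]
After 12 (process(C)): A:[data,start,ping] B:[sync] C:[] D:[hello,done,resp]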